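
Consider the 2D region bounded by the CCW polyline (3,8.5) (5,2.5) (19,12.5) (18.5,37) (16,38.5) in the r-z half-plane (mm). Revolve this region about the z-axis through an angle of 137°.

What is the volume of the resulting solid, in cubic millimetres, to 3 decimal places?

Profile (r,z), 5 vertices: (3,8.5) (5,2.5) (19,12.5) (18.5,37) (16,38.5)
edge 0: (3,8.5)→(5,2.5)  cross = 3·2.5 − 5·8.5 = -35.0000; (r_i+r_j)·cross = 8·-35.0000 = -280.0000
edge 1: (5,2.5)→(19,12.5)  cross = 5·12.5 − 19·2.5 = 15.0000; (r_i+r_j)·cross = 24·15.0000 = 360.0000
edge 2: (19,12.5)→(18.5,37)  cross = 19·37 − 18.5·12.5 = 471.7500; (r_i+r_j)·cross = 37.5·471.7500 = 17690.6250
edge 3: (18.5,37)→(16,38.5)  cross = 18.5·38.5 − 16·37 = 120.2500; (r_i+r_j)·cross = 34.5·120.2500 = 4148.6250
edge 4: (16,38.5)→(3,8.5)  cross = 16·8.5 − 3·38.5 = 20.5000; (r_i+r_j)·cross = 19·20.5000 = 389.5000
Σcross = 592.5000 → A = |Σcross|/2 = 296.2500 mm²
Σ(r_i+r_j)·cross = 22308.7500 → first moment M = |Σ|/6 = 3718.1250
R_c = M/A = 3718.1250/296.2500 = 12.5506 mm
θ = 137° = 2.391101 rad
V = θ·R_c·A = 2.391101·12.5506·296.2500 = 8890.413 mm³

Volume = 8890.413 mm³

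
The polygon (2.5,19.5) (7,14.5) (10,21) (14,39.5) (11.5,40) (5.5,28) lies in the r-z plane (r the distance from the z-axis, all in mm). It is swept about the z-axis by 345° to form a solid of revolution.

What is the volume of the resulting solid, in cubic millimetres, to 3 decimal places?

Volume = 6256.471 mm³

Profile (r,z), 6 vertices: (2.5,19.5) (7,14.5) (10,21) (14,39.5) (11.5,40) (5.5,28)
edge 0: (2.5,19.5)→(7,14.5)  cross = 2.5·14.5 − 7·19.5 = -100.2500; (r_i+r_j)·cross = 9.5·-100.2500 = -952.3750
edge 1: (7,14.5)→(10,21)  cross = 7·21 − 10·14.5 = 2.0000; (r_i+r_j)·cross = 17·2.0000 = 34.0000
edge 2: (10,21)→(14,39.5)  cross = 10·39.5 − 14·21 = 101.0000; (r_i+r_j)·cross = 24·101.0000 = 2424.0000
edge 3: (14,39.5)→(11.5,40)  cross = 14·40 − 11.5·39.5 = 105.7500; (r_i+r_j)·cross = 25.5·105.7500 = 2696.6250
edge 4: (11.5,40)→(5.5,28)  cross = 11.5·28 − 5.5·40 = 102.0000; (r_i+r_j)·cross = 17·102.0000 = 1734.0000
edge 5: (5.5,28)→(2.5,19.5)  cross = 5.5·19.5 − 2.5·28 = 37.2500; (r_i+r_j)·cross = 8·37.2500 = 298.0000
Σcross = 247.7500 → A = |Σcross|/2 = 123.8750 mm²
Σ(r_i+r_j)·cross = 6234.2500 → first moment M = |Σ|/6 = 1039.0417
R_c = M/A = 1039.0417/123.8750 = 8.3878 mm
θ = 345° = 6.021386 rad
V = θ·R_c·A = 6.021386·8.3878·123.8750 = 6256.471 mm³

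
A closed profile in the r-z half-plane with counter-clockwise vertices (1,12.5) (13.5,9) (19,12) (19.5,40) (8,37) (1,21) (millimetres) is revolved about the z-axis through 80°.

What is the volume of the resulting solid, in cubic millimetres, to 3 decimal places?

Volume = 6945.334 mm³

Profile (r,z), 6 vertices: (1,12.5) (13.5,9) (19,12) (19.5,40) (8,37) (1,21)
edge 0: (1,12.5)→(13.5,9)  cross = 1·9 − 13.5·12.5 = -159.7500; (r_i+r_j)·cross = 14.5·-159.7500 = -2316.3750
edge 1: (13.5,9)→(19,12)  cross = 13.5·12 − 19·9 = -9.0000; (r_i+r_j)·cross = 32.5·-9.0000 = -292.5000
edge 2: (19,12)→(19.5,40)  cross = 19·40 − 19.5·12 = 526.0000; (r_i+r_j)·cross = 38.5·526.0000 = 20251.0000
edge 3: (19.5,40)→(8,37)  cross = 19.5·37 − 8·40 = 401.5000; (r_i+r_j)·cross = 27.5·401.5000 = 11041.2500
edge 4: (8,37)→(1,21)  cross = 8·21 − 1·37 = 131.0000; (r_i+r_j)·cross = 9·131.0000 = 1179.0000
edge 5: (1,21)→(1,12.5)  cross = 1·12.5 − 1·21 = -8.5000; (r_i+r_j)·cross = 2·-8.5000 = -17.0000
Σcross = 881.2500 → A = |Σcross|/2 = 440.6250 mm²
Σ(r_i+r_j)·cross = 29845.3750 → first moment M = |Σ|/6 = 4974.2292
R_c = M/A = 4974.2292/440.6250 = 11.2890 mm
θ = 80° = 1.396263 rad
V = θ·R_c·A = 1.396263·11.2890·440.6250 = 6945.334 mm³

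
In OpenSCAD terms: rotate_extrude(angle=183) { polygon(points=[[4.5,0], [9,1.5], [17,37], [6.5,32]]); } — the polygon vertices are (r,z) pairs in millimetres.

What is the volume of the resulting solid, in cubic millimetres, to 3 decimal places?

Profile (r,z), 4 vertices: (4.5,0) (9,1.5) (17,37) (6.5,32)
edge 0: (4.5,0)→(9,1.5)  cross = 4.5·1.5 − 9·0 = 6.7500; (r_i+r_j)·cross = 13.5·6.7500 = 91.1250
edge 1: (9,1.5)→(17,37)  cross = 9·37 − 17·1.5 = 307.5000; (r_i+r_j)·cross = 26·307.5000 = 7995.0000
edge 2: (17,37)→(6.5,32)  cross = 17·32 − 6.5·37 = 303.5000; (r_i+r_j)·cross = 23.5·303.5000 = 7132.2500
edge 3: (6.5,32)→(4.5,0)  cross = 6.5·0 − 4.5·32 = -144.0000; (r_i+r_j)·cross = 11·-144.0000 = -1584.0000
Σcross = 473.7500 → A = |Σcross|/2 = 236.8750 mm²
Σ(r_i+r_j)·cross = 13634.3750 → first moment M = |Σ|/6 = 2272.3958
R_c = M/A = 2272.3958/236.8750 = 9.5932 mm
θ = 183° = 3.193953 rad
V = θ·R_c·A = 3.193953·9.5932·236.8750 = 7257.924 mm³

Volume = 7257.924 mm³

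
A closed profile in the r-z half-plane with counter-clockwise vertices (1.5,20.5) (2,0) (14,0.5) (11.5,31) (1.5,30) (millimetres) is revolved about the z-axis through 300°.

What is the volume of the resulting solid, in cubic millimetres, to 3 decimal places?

Volume = 12767.629 mm³

Profile (r,z), 5 vertices: (1.5,20.5) (2,0) (14,0.5) (11.5,31) (1.5,30)
edge 0: (1.5,20.5)→(2,0)  cross = 1.5·0 − 2·20.5 = -41.0000; (r_i+r_j)·cross = 3.5·-41.0000 = -143.5000
edge 1: (2,0)→(14,0.5)  cross = 2·0.5 − 14·0 = 1.0000; (r_i+r_j)·cross = 16·1.0000 = 16.0000
edge 2: (14,0.5)→(11.5,31)  cross = 14·31 − 11.5·0.5 = 428.2500; (r_i+r_j)·cross = 25.5·428.2500 = 10920.3750
edge 3: (11.5,31)→(1.5,30)  cross = 11.5·30 − 1.5·31 = 298.5000; (r_i+r_j)·cross = 13·298.5000 = 3880.5000
edge 4: (1.5,30)→(1.5,20.5)  cross = 1.5·20.5 − 1.5·30 = -14.2500; (r_i+r_j)·cross = 3·-14.2500 = -42.7500
Σcross = 672.5000 → A = |Σcross|/2 = 336.2500 mm²
Σ(r_i+r_j)·cross = 14630.6250 → first moment M = |Σ|/6 = 2438.4375
R_c = M/A = 2438.4375/336.2500 = 7.2519 mm
θ = 300° = 5.235988 rad
V = θ·R_c·A = 5.235988·7.2519·336.2500 = 12767.629 mm³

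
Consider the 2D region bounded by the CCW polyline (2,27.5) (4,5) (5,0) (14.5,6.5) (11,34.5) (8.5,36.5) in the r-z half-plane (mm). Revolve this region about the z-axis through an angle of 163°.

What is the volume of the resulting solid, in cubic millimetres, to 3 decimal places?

Profile (r,z), 6 vertices: (2,27.5) (4,5) (5,0) (14.5,6.5) (11,34.5) (8.5,36.5)
edge 0: (2,27.5)→(4,5)  cross = 2·5 − 4·27.5 = -100.0000; (r_i+r_j)·cross = 6·-100.0000 = -600.0000
edge 1: (4,5)→(5,0)  cross = 4·0 − 5·5 = -25.0000; (r_i+r_j)·cross = 9·-25.0000 = -225.0000
edge 2: (5,0)→(14.5,6.5)  cross = 5·6.5 − 14.5·0 = 32.5000; (r_i+r_j)·cross = 19.5·32.5000 = 633.7500
edge 3: (14.5,6.5)→(11,34.5)  cross = 14.5·34.5 − 11·6.5 = 428.7500; (r_i+r_j)·cross = 25.5·428.7500 = 10933.1250
edge 4: (11,34.5)→(8.5,36.5)  cross = 11·36.5 − 8.5·34.5 = 108.2500; (r_i+r_j)·cross = 19.5·108.2500 = 2110.8750
edge 5: (8.5,36.5)→(2,27.5)  cross = 8.5·27.5 − 2·36.5 = 160.7500; (r_i+r_j)·cross = 10.5·160.7500 = 1687.8750
Σcross = 605.2500 → A = |Σcross|/2 = 302.6250 mm²
Σ(r_i+r_j)·cross = 14540.6250 → first moment M = |Σ|/6 = 2423.4375
R_c = M/A = 2423.4375/302.6250 = 8.0081 mm
θ = 163° = 2.844887 rad
V = θ·R_c·A = 2.844887·8.0081·302.6250 = 6894.405 mm³

Volume = 6894.405 mm³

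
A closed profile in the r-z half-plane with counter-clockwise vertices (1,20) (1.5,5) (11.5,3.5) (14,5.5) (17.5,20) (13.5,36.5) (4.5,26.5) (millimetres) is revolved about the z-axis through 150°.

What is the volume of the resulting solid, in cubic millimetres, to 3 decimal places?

Volume = 9020.407 mm³

Profile (r,z), 7 vertices: (1,20) (1.5,5) (11.5,3.5) (14,5.5) (17.5,20) (13.5,36.5) (4.5,26.5)
edge 0: (1,20)→(1.5,5)  cross = 1·5 − 1.5·20 = -25.0000; (r_i+r_j)·cross = 2.5·-25.0000 = -62.5000
edge 1: (1.5,5)→(11.5,3.5)  cross = 1.5·3.5 − 11.5·5 = -52.2500; (r_i+r_j)·cross = 13·-52.2500 = -679.2500
edge 2: (11.5,3.5)→(14,5.5)  cross = 11.5·5.5 − 14·3.5 = 14.2500; (r_i+r_j)·cross = 25.5·14.2500 = 363.3750
edge 3: (14,5.5)→(17.5,20)  cross = 14·20 − 17.5·5.5 = 183.7500; (r_i+r_j)·cross = 31.5·183.7500 = 5788.1250
edge 4: (17.5,20)→(13.5,36.5)  cross = 17.5·36.5 − 13.5·20 = 368.7500; (r_i+r_j)·cross = 31·368.7500 = 11431.2500
edge 5: (13.5,36.5)→(4.5,26.5)  cross = 13.5·26.5 − 4.5·36.5 = 193.5000; (r_i+r_j)·cross = 18·193.5000 = 3483.0000
edge 6: (4.5,26.5)→(1,20)  cross = 4.5·20 − 1·26.5 = 63.5000; (r_i+r_j)·cross = 5.5·63.5000 = 349.2500
Σcross = 746.5000 → A = |Σcross|/2 = 373.2500 mm²
Σ(r_i+r_j)·cross = 20673.2500 → first moment M = |Σ|/6 = 3445.5417
R_c = M/A = 3445.5417/373.2500 = 9.2312 mm
θ = 150° = 2.617994 rad
V = θ·R_c·A = 2.617994·9.2312·373.2500 = 9020.407 mm³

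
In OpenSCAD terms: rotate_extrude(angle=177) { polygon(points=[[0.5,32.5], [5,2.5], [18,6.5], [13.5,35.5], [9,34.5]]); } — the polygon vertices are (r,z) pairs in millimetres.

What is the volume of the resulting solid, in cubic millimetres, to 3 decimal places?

Profile (r,z), 5 vertices: (0.5,32.5) (5,2.5) (18,6.5) (13.5,35.5) (9,34.5)
edge 0: (0.5,32.5)→(5,2.5)  cross = 0.5·2.5 − 5·32.5 = -161.2500; (r_i+r_j)·cross = 5.5·-161.2500 = -886.8750
edge 1: (5,2.5)→(18,6.5)  cross = 5·6.5 − 18·2.5 = -12.5000; (r_i+r_j)·cross = 23·-12.5000 = -287.5000
edge 2: (18,6.5)→(13.5,35.5)  cross = 18·35.5 − 13.5·6.5 = 551.2500; (r_i+r_j)·cross = 31.5·551.2500 = 17364.3750
edge 3: (13.5,35.5)→(9,34.5)  cross = 13.5·34.5 − 9·35.5 = 146.2500; (r_i+r_j)·cross = 22.5·146.2500 = 3290.6250
edge 4: (9,34.5)→(0.5,32.5)  cross = 9·32.5 − 0.5·34.5 = 275.2500; (r_i+r_j)·cross = 9.5·275.2500 = 2614.8750
Σcross = 799.0000 → A = |Σcross|/2 = 399.5000 mm²
Σ(r_i+r_j)·cross = 22095.5000 → first moment M = |Σ|/6 = 3682.5833
R_c = M/A = 3682.5833/399.5000 = 9.2180 mm
θ = 177° = 3.089233 rad
V = θ·R_c·A = 3.089233·9.2180·399.5000 = 11376.357 mm³

Volume = 11376.357 mm³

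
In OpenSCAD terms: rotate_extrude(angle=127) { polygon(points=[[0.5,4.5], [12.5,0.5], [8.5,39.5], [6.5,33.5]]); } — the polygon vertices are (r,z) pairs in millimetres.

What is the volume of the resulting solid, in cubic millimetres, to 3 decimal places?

Profile (r,z), 4 vertices: (0.5,4.5) (12.5,0.5) (8.5,39.5) (6.5,33.5)
edge 0: (0.5,4.5)→(12.5,0.5)  cross = 0.5·0.5 − 12.5·4.5 = -56.0000; (r_i+r_j)·cross = 13·-56.0000 = -728.0000
edge 1: (12.5,0.5)→(8.5,39.5)  cross = 12.5·39.5 − 8.5·0.5 = 489.5000; (r_i+r_j)·cross = 21·489.5000 = 10279.5000
edge 2: (8.5,39.5)→(6.5,33.5)  cross = 8.5·33.5 − 6.5·39.5 = 28.0000; (r_i+r_j)·cross = 15·28.0000 = 420.0000
edge 3: (6.5,33.5)→(0.5,4.5)  cross = 6.5·4.5 − 0.5·33.5 = 12.5000; (r_i+r_j)·cross = 7·12.5000 = 87.5000
Σcross = 474.0000 → A = |Σcross|/2 = 237.0000 mm²
Σ(r_i+r_j)·cross = 10059.0000 → first moment M = |Σ|/6 = 1676.5000
R_c = M/A = 1676.5000/237.0000 = 7.0738 mm
θ = 127° = 2.216568 rad
V = θ·R_c·A = 2.216568·7.0738·237.0000 = 3716.077 mm³

Volume = 3716.077 mm³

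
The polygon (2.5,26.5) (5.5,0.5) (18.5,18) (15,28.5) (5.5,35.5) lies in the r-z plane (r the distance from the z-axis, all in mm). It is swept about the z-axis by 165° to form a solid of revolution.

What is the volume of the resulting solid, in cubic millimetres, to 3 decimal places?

Profile (r,z), 5 vertices: (2.5,26.5) (5.5,0.5) (18.5,18) (15,28.5) (5.5,35.5)
edge 0: (2.5,26.5)→(5.5,0.5)  cross = 2.5·0.5 − 5.5·26.5 = -144.5000; (r_i+r_j)·cross = 8·-144.5000 = -1156.0000
edge 1: (5.5,0.5)→(18.5,18)  cross = 5.5·18 − 18.5·0.5 = 89.7500; (r_i+r_j)·cross = 24·89.7500 = 2154.0000
edge 2: (18.5,18)→(15,28.5)  cross = 18.5·28.5 − 15·18 = 257.2500; (r_i+r_j)·cross = 33.5·257.2500 = 8617.8750
edge 3: (15,28.5)→(5.5,35.5)  cross = 15·35.5 − 5.5·28.5 = 375.7500; (r_i+r_j)·cross = 20.5·375.7500 = 7702.8750
edge 4: (5.5,35.5)→(2.5,26.5)  cross = 5.5·26.5 − 2.5·35.5 = 57.0000; (r_i+r_j)·cross = 8·57.0000 = 456.0000
Σcross = 635.2500 → A = |Σcross|/2 = 317.6250 mm²
Σ(r_i+r_j)·cross = 17774.7500 → first moment M = |Σ|/6 = 2962.4583
R_c = M/A = 2962.4583/317.6250 = 9.3269 mm
θ = 165° = 2.879793 rad
V = θ·R_c·A = 2.879793·9.3269·317.6250 = 8531.268 mm³

Volume = 8531.268 mm³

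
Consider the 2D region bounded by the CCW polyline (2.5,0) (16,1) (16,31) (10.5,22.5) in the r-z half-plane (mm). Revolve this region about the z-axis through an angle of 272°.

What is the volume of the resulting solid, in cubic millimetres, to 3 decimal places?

Profile (r,z), 4 vertices: (2.5,0) (16,1) (16,31) (10.5,22.5)
edge 0: (2.5,0)→(16,1)  cross = 2.5·1 − 16·0 = 2.5000; (r_i+r_j)·cross = 18.5·2.5000 = 46.2500
edge 1: (16,1)→(16,31)  cross = 16·31 − 16·1 = 480.0000; (r_i+r_j)·cross = 32·480.0000 = 15360.0000
edge 2: (16,31)→(10.5,22.5)  cross = 16·22.5 − 10.5·31 = 34.5000; (r_i+r_j)·cross = 26.5·34.5000 = 914.2500
edge 3: (10.5,22.5)→(2.5,0)  cross = 10.5·0 − 2.5·22.5 = -56.2500; (r_i+r_j)·cross = 13·-56.2500 = -731.2500
Σcross = 460.7500 → A = |Σcross|/2 = 230.3750 mm²
Σ(r_i+r_j)·cross = 15589.2500 → first moment M = |Σ|/6 = 2598.2083
R_c = M/A = 2598.2083/230.3750 = 11.2782 mm
θ = 272° = 4.747296 rad
V = θ·R_c·A = 4.747296·11.2782·230.3750 = 12334.463 mm³

Volume = 12334.463 mm³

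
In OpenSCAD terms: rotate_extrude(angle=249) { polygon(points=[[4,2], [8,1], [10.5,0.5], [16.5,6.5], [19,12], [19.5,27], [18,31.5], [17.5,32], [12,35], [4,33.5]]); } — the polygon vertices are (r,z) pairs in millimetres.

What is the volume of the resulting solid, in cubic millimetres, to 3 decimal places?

Volume = 21986.299 mm³

Profile (r,z), 10 vertices: (4,2) (8,1) (10.5,0.5) (16.5,6.5) (19,12) (19.5,27) (18,31.5) (17.5,32) (12,35) (4,33.5)
edge 0: (4,2)→(8,1)  cross = 4·1 − 8·2 = -12.0000; (r_i+r_j)·cross = 12·-12.0000 = -144.0000
edge 1: (8,1)→(10.5,0.5)  cross = 8·0.5 − 10.5·1 = -6.5000; (r_i+r_j)·cross = 18.5·-6.5000 = -120.2500
edge 2: (10.5,0.5)→(16.5,6.5)  cross = 10.5·6.5 − 16.5·0.5 = 60.0000; (r_i+r_j)·cross = 27·60.0000 = 1620.0000
edge 3: (16.5,6.5)→(19,12)  cross = 16.5·12 − 19·6.5 = 74.5000; (r_i+r_j)·cross = 35.5·74.5000 = 2644.7500
edge 4: (19,12)→(19.5,27)  cross = 19·27 − 19.5·12 = 279.0000; (r_i+r_j)·cross = 38.5·279.0000 = 10741.5000
edge 5: (19.5,27)→(18,31.5)  cross = 19.5·31.5 − 18·27 = 128.2500; (r_i+r_j)·cross = 37.5·128.2500 = 4809.3750
edge 6: (18,31.5)→(17.5,32)  cross = 18·32 − 17.5·31.5 = 24.7500; (r_i+r_j)·cross = 35.5·24.7500 = 878.6250
edge 7: (17.5,32)→(12,35)  cross = 17.5·35 − 12·32 = 228.5000; (r_i+r_j)·cross = 29.5·228.5000 = 6740.7500
edge 8: (12,35)→(4,33.5)  cross = 12·33.5 − 4·35 = 262.0000; (r_i+r_j)·cross = 16·262.0000 = 4192.0000
edge 9: (4,33.5)→(4,2)  cross = 4·2 − 4·33.5 = -126.0000; (r_i+r_j)·cross = 8·-126.0000 = -1008.0000
Σcross = 912.5000 → A = |Σcross|/2 = 456.2500 mm²
Σ(r_i+r_j)·cross = 30354.7500 → first moment M = |Σ|/6 = 5059.1250
R_c = M/A = 5059.1250/456.2500 = 11.0885 mm
θ = 249° = 4.345870 rad
V = θ·R_c·A = 4.345870·11.0885·456.2500 = 21986.299 mm³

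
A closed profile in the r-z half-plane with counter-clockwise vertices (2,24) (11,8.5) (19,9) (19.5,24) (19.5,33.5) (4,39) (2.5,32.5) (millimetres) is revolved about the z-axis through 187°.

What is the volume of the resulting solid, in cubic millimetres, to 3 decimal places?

Profile (r,z), 7 vertices: (2,24) (11,8.5) (19,9) (19.5,24) (19.5,33.5) (4,39) (2.5,32.5)
edge 0: (2,24)→(11,8.5)  cross = 2·8.5 − 11·24 = -247.0000; (r_i+r_j)·cross = 13·-247.0000 = -3211.0000
edge 1: (11,8.5)→(19,9)  cross = 11·9 − 19·8.5 = -62.5000; (r_i+r_j)·cross = 30·-62.5000 = -1875.0000
edge 2: (19,9)→(19.5,24)  cross = 19·24 − 19.5·9 = 280.5000; (r_i+r_j)·cross = 38.5·280.5000 = 10799.2500
edge 3: (19.5,24)→(19.5,33.5)  cross = 19.5·33.5 − 19.5·24 = 185.2500; (r_i+r_j)·cross = 39·185.2500 = 7224.7500
edge 4: (19.5,33.5)→(4,39)  cross = 19.5·39 − 4·33.5 = 626.5000; (r_i+r_j)·cross = 23.5·626.5000 = 14722.7500
edge 5: (4,39)→(2.5,32.5)  cross = 4·32.5 − 2.5·39 = 32.5000; (r_i+r_j)·cross = 6.5·32.5000 = 211.2500
edge 6: (2.5,32.5)→(2,24)  cross = 2.5·24 − 2·32.5 = -5.0000; (r_i+r_j)·cross = 4.5·-5.0000 = -22.5000
Σcross = 810.2500 → A = |Σcross|/2 = 405.1250 mm²
Σ(r_i+r_j)·cross = 27849.5000 → first moment M = |Σ|/6 = 4641.5833
R_c = M/A = 4641.5833/405.1250 = 11.4572 mm
θ = 187° = 3.263766 rad
V = θ·R_c·A = 3.263766·11.4572·405.1250 = 15149.040 mm³

Volume = 15149.040 mm³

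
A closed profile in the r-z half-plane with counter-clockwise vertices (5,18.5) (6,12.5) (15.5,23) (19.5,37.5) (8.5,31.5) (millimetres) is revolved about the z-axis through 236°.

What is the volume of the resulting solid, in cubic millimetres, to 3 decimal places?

Volume = 7678.288 mm³

Profile (r,z), 5 vertices: (5,18.5) (6,12.5) (15.5,23) (19.5,37.5) (8.5,31.5)
edge 0: (5,18.5)→(6,12.5)  cross = 5·12.5 − 6·18.5 = -48.5000; (r_i+r_j)·cross = 11·-48.5000 = -533.5000
edge 1: (6,12.5)→(15.5,23)  cross = 6·23 − 15.5·12.5 = -55.7500; (r_i+r_j)·cross = 21.5·-55.7500 = -1198.6250
edge 2: (15.5,23)→(19.5,37.5)  cross = 15.5·37.5 − 19.5·23 = 132.7500; (r_i+r_j)·cross = 35·132.7500 = 4646.2500
edge 3: (19.5,37.5)→(8.5,31.5)  cross = 19.5·31.5 − 8.5·37.5 = 295.5000; (r_i+r_j)·cross = 28·295.5000 = 8274.0000
edge 4: (8.5,31.5)→(5,18.5)  cross = 8.5·18.5 − 5·31.5 = -0.2500; (r_i+r_j)·cross = 13.5·-0.2500 = -3.3750
Σcross = 323.7500 → A = |Σcross|/2 = 161.8750 mm²
Σ(r_i+r_j)·cross = 11184.7500 → first moment M = |Σ|/6 = 1864.1250
R_c = M/A = 1864.1250/161.8750 = 11.5158 mm
θ = 236° = 4.118977 rad
V = θ·R_c·A = 4.118977·11.5158·161.8750 = 7678.288 mm³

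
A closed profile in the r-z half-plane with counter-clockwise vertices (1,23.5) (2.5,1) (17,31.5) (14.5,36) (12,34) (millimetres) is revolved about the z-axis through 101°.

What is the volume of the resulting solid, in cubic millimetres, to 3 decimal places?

Volume = 3153.287 mm³

Profile (r,z), 5 vertices: (1,23.5) (2.5,1) (17,31.5) (14.5,36) (12,34)
edge 0: (1,23.5)→(2.5,1)  cross = 1·1 − 2.5·23.5 = -57.7500; (r_i+r_j)·cross = 3.5·-57.7500 = -202.1250
edge 1: (2.5,1)→(17,31.5)  cross = 2.5·31.5 − 17·1 = 61.7500; (r_i+r_j)·cross = 19.5·61.7500 = 1204.1250
edge 2: (17,31.5)→(14.5,36)  cross = 17·36 − 14.5·31.5 = 155.2500; (r_i+r_j)·cross = 31.5·155.2500 = 4890.3750
edge 3: (14.5,36)→(12,34)  cross = 14.5·34 − 12·36 = 61.0000; (r_i+r_j)·cross = 26.5·61.0000 = 1616.5000
edge 4: (12,34)→(1,23.5)  cross = 12·23.5 − 1·34 = 248.0000; (r_i+r_j)·cross = 13·248.0000 = 3224.0000
Σcross = 468.2500 → A = |Σcross|/2 = 234.1250 mm²
Σ(r_i+r_j)·cross = 10732.8750 → first moment M = |Σ|/6 = 1788.8125
R_c = M/A = 1788.8125/234.1250 = 7.6404 mm
θ = 101° = 1.762783 rad
V = θ·R_c·A = 1.762783·7.6404·234.1250 = 3153.287 mm³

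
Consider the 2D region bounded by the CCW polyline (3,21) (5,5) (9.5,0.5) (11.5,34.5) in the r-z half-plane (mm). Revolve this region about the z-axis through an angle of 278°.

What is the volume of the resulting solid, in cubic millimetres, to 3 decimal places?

Volume = 5976.470 mm³

Profile (r,z), 4 vertices: (3,21) (5,5) (9.5,0.5) (11.5,34.5)
edge 0: (3,21)→(5,5)  cross = 3·5 − 5·21 = -90.0000; (r_i+r_j)·cross = 8·-90.0000 = -720.0000
edge 1: (5,5)→(9.5,0.5)  cross = 5·0.5 − 9.5·5 = -45.0000; (r_i+r_j)·cross = 14.5·-45.0000 = -652.5000
edge 2: (9.5,0.5)→(11.5,34.5)  cross = 9.5·34.5 − 11.5·0.5 = 322.0000; (r_i+r_j)·cross = 21·322.0000 = 6762.0000
edge 3: (11.5,34.5)→(3,21)  cross = 11.5·21 − 3·34.5 = 138.0000; (r_i+r_j)·cross = 14.5·138.0000 = 2001.0000
Σcross = 325.0000 → A = |Σcross|/2 = 162.5000 mm²
Σ(r_i+r_j)·cross = 7390.5000 → first moment M = |Σ|/6 = 1231.7500
R_c = M/A = 1231.7500/162.5000 = 7.5800 mm
θ = 278° = 4.852015 rad
V = θ·R_c·A = 4.852015·7.5800·162.5000 = 5976.470 mm³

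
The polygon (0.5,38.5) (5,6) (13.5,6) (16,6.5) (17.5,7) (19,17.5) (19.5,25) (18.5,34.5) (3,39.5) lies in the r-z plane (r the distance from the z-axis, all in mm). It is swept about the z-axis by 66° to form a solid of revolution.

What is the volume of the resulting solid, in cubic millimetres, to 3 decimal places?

Volume = 5950.757 mm³

Profile (r,z), 9 vertices: (0.5,38.5) (5,6) (13.5,6) (16,6.5) (17.5,7) (19,17.5) (19.5,25) (18.5,34.5) (3,39.5)
edge 0: (0.5,38.5)→(5,6)  cross = 0.5·6 − 5·38.5 = -189.5000; (r_i+r_j)·cross = 5.5·-189.5000 = -1042.2500
edge 1: (5,6)→(13.5,6)  cross = 5·6 − 13.5·6 = -51.0000; (r_i+r_j)·cross = 18.5·-51.0000 = -943.5000
edge 2: (13.5,6)→(16,6.5)  cross = 13.5·6.5 − 16·6 = -8.2500; (r_i+r_j)·cross = 29.5·-8.2500 = -243.3750
edge 3: (16,6.5)→(17.5,7)  cross = 16·7 − 17.5·6.5 = -1.7500; (r_i+r_j)·cross = 33.5·-1.7500 = -58.6250
edge 4: (17.5,7)→(19,17.5)  cross = 17.5·17.5 − 19·7 = 173.2500; (r_i+r_j)·cross = 36.5·173.2500 = 6323.6250
edge 5: (19,17.5)→(19.5,25)  cross = 19·25 − 19.5·17.5 = 133.7500; (r_i+r_j)·cross = 38.5·133.7500 = 5149.3750
edge 6: (19.5,25)→(18.5,34.5)  cross = 19.5·34.5 − 18.5·25 = 210.2500; (r_i+r_j)·cross = 38·210.2500 = 7989.5000
edge 7: (18.5,34.5)→(3,39.5)  cross = 18.5·39.5 − 3·34.5 = 627.2500; (r_i+r_j)·cross = 21.5·627.2500 = 13485.8750
edge 8: (3,39.5)→(0.5,38.5)  cross = 3·38.5 − 0.5·39.5 = 95.7500; (r_i+r_j)·cross = 3.5·95.7500 = 335.1250
Σcross = 989.7500 → A = |Σcross|/2 = 494.8750 mm²
Σ(r_i+r_j)·cross = 30995.7500 → first moment M = |Σ|/6 = 5165.9583
R_c = M/A = 5165.9583/494.8750 = 10.4389 mm
θ = 66° = 1.151917 rad
V = θ·R_c·A = 1.151917·10.4389·494.8750 = 5950.757 mm³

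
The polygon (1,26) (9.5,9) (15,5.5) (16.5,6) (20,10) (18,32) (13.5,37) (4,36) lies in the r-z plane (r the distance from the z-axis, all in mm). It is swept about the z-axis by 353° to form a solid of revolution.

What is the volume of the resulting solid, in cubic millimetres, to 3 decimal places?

Profile (r,z), 8 vertices: (1,26) (9.5,9) (15,5.5) (16.5,6) (20,10) (18,32) (13.5,37) (4,36)
edge 0: (1,26)→(9.5,9)  cross = 1·9 − 9.5·26 = -238.0000; (r_i+r_j)·cross = 10.5·-238.0000 = -2499.0000
edge 1: (9.5,9)→(15,5.5)  cross = 9.5·5.5 − 15·9 = -82.7500; (r_i+r_j)·cross = 24.5·-82.7500 = -2027.3750
edge 2: (15,5.5)→(16.5,6)  cross = 15·6 − 16.5·5.5 = -0.7500; (r_i+r_j)·cross = 31.5·-0.7500 = -23.6250
edge 3: (16.5,6)→(20,10)  cross = 16.5·10 − 20·6 = 45.0000; (r_i+r_j)·cross = 36.5·45.0000 = 1642.5000
edge 4: (20,10)→(18,32)  cross = 20·32 − 18·10 = 460.0000; (r_i+r_j)·cross = 38·460.0000 = 17480.0000
edge 5: (18,32)→(13.5,37)  cross = 18·37 − 13.5·32 = 234.0000; (r_i+r_j)·cross = 31.5·234.0000 = 7371.0000
edge 6: (13.5,37)→(4,36)  cross = 13.5·36 − 4·37 = 338.0000; (r_i+r_j)·cross = 17.5·338.0000 = 5915.0000
edge 7: (4,36)→(1,26)  cross = 4·26 − 1·36 = 68.0000; (r_i+r_j)·cross = 5·68.0000 = 340.0000
Σcross = 823.5000 → A = |Σcross|/2 = 411.7500 mm²
Σ(r_i+r_j)·cross = 28198.5000 → first moment M = |Σ|/6 = 4699.7500
R_c = M/A = 4699.7500/411.7500 = 11.4141 mm
θ = 353° = 6.161012 rad
V = θ·R_c·A = 6.161012·11.4141·411.7500 = 28955.217 mm³

Volume = 28955.217 mm³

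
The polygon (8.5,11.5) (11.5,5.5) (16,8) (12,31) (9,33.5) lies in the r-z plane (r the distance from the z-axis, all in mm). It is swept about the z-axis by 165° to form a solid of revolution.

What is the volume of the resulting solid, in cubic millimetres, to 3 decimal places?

Volume = 4325.030 mm³

Profile (r,z), 5 vertices: (8.5,11.5) (11.5,5.5) (16,8) (12,31) (9,33.5)
edge 0: (8.5,11.5)→(11.5,5.5)  cross = 8.5·5.5 − 11.5·11.5 = -85.5000; (r_i+r_j)·cross = 20·-85.5000 = -1710.0000
edge 1: (11.5,5.5)→(16,8)  cross = 11.5·8 − 16·5.5 = 4.0000; (r_i+r_j)·cross = 27.5·4.0000 = 110.0000
edge 2: (16,8)→(12,31)  cross = 16·31 − 12·8 = 400.0000; (r_i+r_j)·cross = 28·400.0000 = 11200.0000
edge 3: (12,31)→(9,33.5)  cross = 12·33.5 − 9·31 = 123.0000; (r_i+r_j)·cross = 21·123.0000 = 2583.0000
edge 4: (9,33.5)→(8.5,11.5)  cross = 9·11.5 − 8.5·33.5 = -181.2500; (r_i+r_j)·cross = 17.5·-181.2500 = -3171.8750
Σcross = 260.2500 → A = |Σcross|/2 = 130.1250 mm²
Σ(r_i+r_j)·cross = 9011.1250 → first moment M = |Σ|/6 = 1501.8542
R_c = M/A = 1501.8542/130.1250 = 11.5416 mm
θ = 165° = 2.879793 rad
V = θ·R_c·A = 2.879793·11.5416·130.1250 = 4325.030 mm³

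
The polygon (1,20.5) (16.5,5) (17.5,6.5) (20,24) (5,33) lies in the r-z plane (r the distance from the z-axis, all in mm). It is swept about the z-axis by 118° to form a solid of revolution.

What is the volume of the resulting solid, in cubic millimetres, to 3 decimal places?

Volume = 6738.518 mm³

Profile (r,z), 5 vertices: (1,20.5) (16.5,5) (17.5,6.5) (20,24) (5,33)
edge 0: (1,20.5)→(16.5,5)  cross = 1·5 − 16.5·20.5 = -333.2500; (r_i+r_j)·cross = 17.5·-333.2500 = -5831.8750
edge 1: (16.5,5)→(17.5,6.5)  cross = 16.5·6.5 − 17.5·5 = 19.7500; (r_i+r_j)·cross = 34·19.7500 = 671.5000
edge 2: (17.5,6.5)→(20,24)  cross = 17.5·24 − 20·6.5 = 290.0000; (r_i+r_j)·cross = 37.5·290.0000 = 10875.0000
edge 3: (20,24)→(5,33)  cross = 20·33 − 5·24 = 540.0000; (r_i+r_j)·cross = 25·540.0000 = 13500.0000
edge 4: (5,33)→(1,20.5)  cross = 5·20.5 − 1·33 = 69.5000; (r_i+r_j)·cross = 6·69.5000 = 417.0000
Σcross = 586.0000 → A = |Σcross|/2 = 293.0000 mm²
Σ(r_i+r_j)·cross = 19631.6250 → first moment M = |Σ|/6 = 3271.9375
R_c = M/A = 3271.9375/293.0000 = 11.1670 mm
θ = 118° = 2.059489 rad
V = θ·R_c·A = 2.059489·11.1670·293.0000 = 6738.518 mm³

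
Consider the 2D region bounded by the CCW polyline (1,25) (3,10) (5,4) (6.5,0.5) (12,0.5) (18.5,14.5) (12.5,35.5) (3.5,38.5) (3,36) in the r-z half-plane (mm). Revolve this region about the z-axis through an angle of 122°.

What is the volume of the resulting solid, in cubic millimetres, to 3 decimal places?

Profile (r,z), 9 vertices: (1,25) (3,10) (5,4) (6.5,0.5) (12,0.5) (18.5,14.5) (12.5,35.5) (3.5,38.5) (3,36)
edge 0: (1,25)→(3,10)  cross = 1·10 − 3·25 = -65.0000; (r_i+r_j)·cross = 4·-65.0000 = -260.0000
edge 1: (3,10)→(5,4)  cross = 3·4 − 5·10 = -38.0000; (r_i+r_j)·cross = 8·-38.0000 = -304.0000
edge 2: (5,4)→(6.5,0.5)  cross = 5·0.5 − 6.5·4 = -23.5000; (r_i+r_j)·cross = 11.5·-23.5000 = -270.2500
edge 3: (6.5,0.5)→(12,0.5)  cross = 6.5·0.5 − 12·0.5 = -2.7500; (r_i+r_j)·cross = 18.5·-2.7500 = -50.8750
edge 4: (12,0.5)→(18.5,14.5)  cross = 12·14.5 − 18.5·0.5 = 164.7500; (r_i+r_j)·cross = 30.5·164.7500 = 5024.8750
edge 5: (18.5,14.5)→(12.5,35.5)  cross = 18.5·35.5 − 12.5·14.5 = 475.5000; (r_i+r_j)·cross = 31·475.5000 = 14740.5000
edge 6: (12.5,35.5)→(3.5,38.5)  cross = 12.5·38.5 − 3.5·35.5 = 357.0000; (r_i+r_j)·cross = 16·357.0000 = 5712.0000
edge 7: (3.5,38.5)→(3,36)  cross = 3.5·36 − 3·38.5 = 10.5000; (r_i+r_j)·cross = 6.5·10.5000 = 68.2500
edge 8: (3,36)→(1,25)  cross = 3·25 − 1·36 = 39.0000; (r_i+r_j)·cross = 4·39.0000 = 156.0000
Σcross = 917.5000 → A = |Σcross|/2 = 458.7500 mm²
Σ(r_i+r_j)·cross = 24816.5000 → first moment M = |Σ|/6 = 4136.0833
R_c = M/A = 4136.0833/458.7500 = 9.0160 mm
θ = 122° = 2.129302 rad
V = θ·R_c·A = 2.129302·9.0160·458.7500 = 8806.969 mm³

Volume = 8806.969 mm³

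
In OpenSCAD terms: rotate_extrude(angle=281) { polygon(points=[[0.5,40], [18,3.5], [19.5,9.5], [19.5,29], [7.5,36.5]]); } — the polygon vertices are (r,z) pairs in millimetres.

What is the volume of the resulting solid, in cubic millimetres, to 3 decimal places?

Profile (r,z), 5 vertices: (0.5,40) (18,3.5) (19.5,9.5) (19.5,29) (7.5,36.5)
edge 0: (0.5,40)→(18,3.5)  cross = 0.5·3.5 − 18·40 = -718.2500; (r_i+r_j)·cross = 18.5·-718.2500 = -13287.6250
edge 1: (18,3.5)→(19.5,9.5)  cross = 18·9.5 − 19.5·3.5 = 102.7500; (r_i+r_j)·cross = 37.5·102.7500 = 3853.1250
edge 2: (19.5,9.5)→(19.5,29)  cross = 19.5·29 − 19.5·9.5 = 380.2500; (r_i+r_j)·cross = 39·380.2500 = 14829.7500
edge 3: (19.5,29)→(7.5,36.5)  cross = 19.5·36.5 − 7.5·29 = 494.2500; (r_i+r_j)·cross = 27·494.2500 = 13344.7500
edge 4: (7.5,36.5)→(0.5,40)  cross = 7.5·40 − 0.5·36.5 = 281.7500; (r_i+r_j)·cross = 8·281.7500 = 2254.0000
Σcross = 540.7500 → A = |Σcross|/2 = 270.3750 mm²
Σ(r_i+r_j)·cross = 20994.0000 → first moment M = |Σ|/6 = 3499.0000
R_c = M/A = 3499.0000/270.3750 = 12.9413 mm
θ = 281° = 4.904375 rad
V = θ·R_c·A = 4.904375·12.9413·270.3750 = 17160.409 mm³

Volume = 17160.409 mm³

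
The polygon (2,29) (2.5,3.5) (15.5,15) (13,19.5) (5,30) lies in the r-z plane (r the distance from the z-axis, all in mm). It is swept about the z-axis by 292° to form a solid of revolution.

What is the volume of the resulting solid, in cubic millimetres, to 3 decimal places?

Volume = 7067.273 mm³

Profile (r,z), 5 vertices: (2,29) (2.5,3.5) (15.5,15) (13,19.5) (5,30)
edge 0: (2,29)→(2.5,3.5)  cross = 2·3.5 − 2.5·29 = -65.5000; (r_i+r_j)·cross = 4.5·-65.5000 = -294.7500
edge 1: (2.5,3.5)→(15.5,15)  cross = 2.5·15 − 15.5·3.5 = -16.7500; (r_i+r_j)·cross = 18·-16.7500 = -301.5000
edge 2: (15.5,15)→(13,19.5)  cross = 15.5·19.5 − 13·15 = 107.2500; (r_i+r_j)·cross = 28.5·107.2500 = 3056.6250
edge 3: (13,19.5)→(5,30)  cross = 13·30 − 5·19.5 = 292.5000; (r_i+r_j)·cross = 18·292.5000 = 5265.0000
edge 4: (5,30)→(2,29)  cross = 5·29 − 2·30 = 85.0000; (r_i+r_j)·cross = 7·85.0000 = 595.0000
Σcross = 402.5000 → A = |Σcross|/2 = 201.2500 mm²
Σ(r_i+r_j)·cross = 8320.3750 → first moment M = |Σ|/6 = 1386.7292
R_c = M/A = 1386.7292/201.2500 = 6.8906 mm
θ = 292° = 5.096361 rad
V = θ·R_c·A = 5.096361·6.8906·201.2500 = 7067.273 mm³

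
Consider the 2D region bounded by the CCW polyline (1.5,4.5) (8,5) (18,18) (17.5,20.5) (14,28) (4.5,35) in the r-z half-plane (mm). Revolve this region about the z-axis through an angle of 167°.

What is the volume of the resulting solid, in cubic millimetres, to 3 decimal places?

Profile (r,z), 6 vertices: (1.5,4.5) (8,5) (18,18) (17.5,20.5) (14,28) (4.5,35)
edge 0: (1.5,4.5)→(8,5)  cross = 1.5·5 − 8·4.5 = -28.5000; (r_i+r_j)·cross = 9.5·-28.5000 = -270.7500
edge 1: (8,5)→(18,18)  cross = 8·18 − 18·5 = 54.0000; (r_i+r_j)·cross = 26·54.0000 = 1404.0000
edge 2: (18,18)→(17.5,20.5)  cross = 18·20.5 − 17.5·18 = 54.0000; (r_i+r_j)·cross = 35.5·54.0000 = 1917.0000
edge 3: (17.5,20.5)→(14,28)  cross = 17.5·28 − 14·20.5 = 203.0000; (r_i+r_j)·cross = 31.5·203.0000 = 6394.5000
edge 4: (14,28)→(4.5,35)  cross = 14·35 − 4.5·28 = 364.0000; (r_i+r_j)·cross = 18.5·364.0000 = 6734.0000
edge 5: (4.5,35)→(1.5,4.5)  cross = 4.5·4.5 − 1.5·35 = -32.2500; (r_i+r_j)·cross = 6·-32.2500 = -193.5000
Σcross = 614.2500 → A = |Σcross|/2 = 307.1250 mm²
Σ(r_i+r_j)·cross = 15985.2500 → first moment M = |Σ|/6 = 2664.2083
R_c = M/A = 2664.2083/307.1250 = 8.6747 mm
θ = 167° = 2.914700 rad
V = θ·R_c·A = 2.914700·8.6747·307.1250 = 7765.368 mm³

Volume = 7765.368 mm³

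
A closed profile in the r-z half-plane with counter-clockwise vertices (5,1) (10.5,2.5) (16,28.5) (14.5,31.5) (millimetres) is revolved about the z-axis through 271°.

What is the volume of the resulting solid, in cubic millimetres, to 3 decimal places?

Profile (r,z), 4 vertices: (5,1) (10.5,2.5) (16,28.5) (14.5,31.5)
edge 0: (5,1)→(10.5,2.5)  cross = 5·2.5 − 10.5·1 = 2.0000; (r_i+r_j)·cross = 15.5·2.0000 = 31.0000
edge 1: (10.5,2.5)→(16,28.5)  cross = 10.5·28.5 − 16·2.5 = 259.2500; (r_i+r_j)·cross = 26.5·259.2500 = 6870.1250
edge 2: (16,28.5)→(14.5,31.5)  cross = 16·31.5 − 14.5·28.5 = 90.7500; (r_i+r_j)·cross = 30.5·90.7500 = 2767.8750
edge 3: (14.5,31.5)→(5,1)  cross = 14.5·1 − 5·31.5 = -143.0000; (r_i+r_j)·cross = 19.5·-143.0000 = -2788.5000
Σcross = 209.0000 → A = |Σcross|/2 = 104.5000 mm²
Σ(r_i+r_j)·cross = 6880.5000 → first moment M = |Σ|/6 = 1146.7500
R_c = M/A = 1146.7500/104.5000 = 10.9737 mm
θ = 271° = 4.729842 rad
V = θ·R_c·A = 4.729842·10.9737·104.5000 = 5423.947 mm³

Volume = 5423.947 mm³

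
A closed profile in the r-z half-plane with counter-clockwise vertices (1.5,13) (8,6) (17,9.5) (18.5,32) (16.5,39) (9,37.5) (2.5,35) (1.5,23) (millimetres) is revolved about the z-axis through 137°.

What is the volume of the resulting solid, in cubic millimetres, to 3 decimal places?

Volume = 11014.956 mm³

Profile (r,z), 8 vertices: (1.5,13) (8,6) (17,9.5) (18.5,32) (16.5,39) (9,37.5) (2.5,35) (1.5,23)
edge 0: (1.5,13)→(8,6)  cross = 1.5·6 − 8·13 = -95.0000; (r_i+r_j)·cross = 9.5·-95.0000 = -902.5000
edge 1: (8,6)→(17,9.5)  cross = 8·9.5 − 17·6 = -26.0000; (r_i+r_j)·cross = 25·-26.0000 = -650.0000
edge 2: (17,9.5)→(18.5,32)  cross = 17·32 − 18.5·9.5 = 368.2500; (r_i+r_j)·cross = 35.5·368.2500 = 13072.8750
edge 3: (18.5,32)→(16.5,39)  cross = 18.5·39 − 16.5·32 = 193.5000; (r_i+r_j)·cross = 35·193.5000 = 6772.5000
edge 4: (16.5,39)→(9,37.5)  cross = 16.5·37.5 − 9·39 = 267.7500; (r_i+r_j)·cross = 25.5·267.7500 = 6827.6250
edge 5: (9,37.5)→(2.5,35)  cross = 9·35 − 2.5·37.5 = 221.2500; (r_i+r_j)·cross = 11.5·221.2500 = 2544.3750
edge 6: (2.5,35)→(1.5,23)  cross = 2.5·23 − 1.5·35 = 5.0000; (r_i+r_j)·cross = 4·5.0000 = 20.0000
edge 7: (1.5,23)→(1.5,13)  cross = 1.5·13 − 1.5·23 = -15.0000; (r_i+r_j)·cross = 3·-15.0000 = -45.0000
Σcross = 919.7500 → A = |Σcross|/2 = 459.8750 mm²
Σ(r_i+r_j)·cross = 27639.8750 → first moment M = |Σ|/6 = 4606.6458
R_c = M/A = 4606.6458/459.8750 = 10.0172 mm
θ = 137° = 2.391101 rad
V = θ·R_c·A = 2.391101·10.0172·459.8750 = 11014.956 mm³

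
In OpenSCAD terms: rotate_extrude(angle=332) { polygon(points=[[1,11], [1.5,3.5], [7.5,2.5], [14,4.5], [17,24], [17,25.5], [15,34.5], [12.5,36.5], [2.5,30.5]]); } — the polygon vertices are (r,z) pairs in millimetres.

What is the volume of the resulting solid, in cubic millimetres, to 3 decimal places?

Profile (r,z), 9 vertices: (1,11) (1.5,3.5) (7.5,2.5) (14,4.5) (17,24) (17,25.5) (15,34.5) (12.5,36.5) (2.5,30.5)
edge 0: (1,11)→(1.5,3.5)  cross = 1·3.5 − 1.5·11 = -13.0000; (r_i+r_j)·cross = 2.5·-13.0000 = -32.5000
edge 1: (1.5,3.5)→(7.5,2.5)  cross = 1.5·2.5 − 7.5·3.5 = -22.5000; (r_i+r_j)·cross = 9·-22.5000 = -202.5000
edge 2: (7.5,2.5)→(14,4.5)  cross = 7.5·4.5 − 14·2.5 = -1.2500; (r_i+r_j)·cross = 21.5·-1.2500 = -26.8750
edge 3: (14,4.5)→(17,24)  cross = 14·24 − 17·4.5 = 259.5000; (r_i+r_j)·cross = 31·259.5000 = 8044.5000
edge 4: (17,24)→(17,25.5)  cross = 17·25.5 − 17·24 = 25.5000; (r_i+r_j)·cross = 34·25.5000 = 867.0000
edge 5: (17,25.5)→(15,34.5)  cross = 17·34.5 − 15·25.5 = 204.0000; (r_i+r_j)·cross = 32·204.0000 = 6528.0000
edge 6: (15,34.5)→(12.5,36.5)  cross = 15·36.5 − 12.5·34.5 = 116.2500; (r_i+r_j)·cross = 27.5·116.2500 = 3196.8750
edge 7: (12.5,36.5)→(2.5,30.5)  cross = 12.5·30.5 − 2.5·36.5 = 290.0000; (r_i+r_j)·cross = 15·290.0000 = 4350.0000
edge 8: (2.5,30.5)→(1,11)  cross = 2.5·11 − 1·30.5 = -3.0000; (r_i+r_j)·cross = 3.5·-3.0000 = -10.5000
Σcross = 855.5000 → A = |Σcross|/2 = 427.7500 mm²
Σ(r_i+r_j)·cross = 22714.0000 → first moment M = |Σ|/6 = 3785.6667
R_c = M/A = 3785.6667/427.7500 = 8.8502 mm
θ = 332° = 5.794493 rad
V = θ·R_c·A = 5.794493·8.8502·427.7500 = 21936.019 mm³

Volume = 21936.019 mm³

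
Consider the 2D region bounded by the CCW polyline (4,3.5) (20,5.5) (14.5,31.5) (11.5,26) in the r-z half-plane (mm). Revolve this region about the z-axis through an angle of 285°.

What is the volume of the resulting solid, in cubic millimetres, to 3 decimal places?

Profile (r,z), 4 vertices: (4,3.5) (20,5.5) (14.5,31.5) (11.5,26)
edge 0: (4,3.5)→(20,5.5)  cross = 4·5.5 − 20·3.5 = -48.0000; (r_i+r_j)·cross = 24·-48.0000 = -1152.0000
edge 1: (20,5.5)→(14.5,31.5)  cross = 20·31.5 − 14.5·5.5 = 550.2500; (r_i+r_j)·cross = 34.5·550.2500 = 18983.6250
edge 2: (14.5,31.5)→(11.5,26)  cross = 14.5·26 − 11.5·31.5 = 14.7500; (r_i+r_j)·cross = 26·14.7500 = 383.5000
edge 3: (11.5,26)→(4,3.5)  cross = 11.5·3.5 − 4·26 = -63.7500; (r_i+r_j)·cross = 15.5·-63.7500 = -988.1250
Σcross = 453.2500 → A = |Σcross|/2 = 226.6250 mm²
Σ(r_i+r_j)·cross = 17227.0000 → first moment M = |Σ|/6 = 2871.1667
R_c = M/A = 2871.1667/226.6250 = 12.6692 mm
θ = 285° = 4.974188 rad
V = θ·R_c·A = 4.974188·12.6692·226.6250 = 14281.724 mm³

Volume = 14281.724 mm³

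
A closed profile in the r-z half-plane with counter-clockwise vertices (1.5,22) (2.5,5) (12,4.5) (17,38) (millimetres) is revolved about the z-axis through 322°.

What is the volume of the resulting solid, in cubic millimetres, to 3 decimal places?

Profile (r,z), 4 vertices: (1.5,22) (2.5,5) (12,4.5) (17,38)
edge 0: (1.5,22)→(2.5,5)  cross = 1.5·5 − 2.5·22 = -47.5000; (r_i+r_j)·cross = 4·-47.5000 = -190.0000
edge 1: (2.5,5)→(12,4.5)  cross = 2.5·4.5 − 12·5 = -48.7500; (r_i+r_j)·cross = 14.5·-48.7500 = -706.8750
edge 2: (12,4.5)→(17,38)  cross = 12·38 − 17·4.5 = 379.5000; (r_i+r_j)·cross = 29·379.5000 = 11005.5000
edge 3: (17,38)→(1.5,22)  cross = 17·22 − 1.5·38 = 317.0000; (r_i+r_j)·cross = 18.5·317.0000 = 5864.5000
Σcross = 600.2500 → A = |Σcross|/2 = 300.1250 mm²
Σ(r_i+r_j)·cross = 15973.1250 → first moment M = |Σ|/6 = 2662.1875
R_c = M/A = 2662.1875/300.1250 = 8.8703 mm
θ = 322° = 5.619960 rad
V = θ·R_c·A = 5.619960·8.8703·300.1250 = 14961.388 mm³

Volume = 14961.388 mm³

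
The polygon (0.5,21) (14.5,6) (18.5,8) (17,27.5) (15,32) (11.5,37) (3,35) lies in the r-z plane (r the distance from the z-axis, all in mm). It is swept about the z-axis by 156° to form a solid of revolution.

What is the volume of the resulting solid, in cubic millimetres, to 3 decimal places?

Volume = 10175.972 mm³

Profile (r,z), 7 vertices: (0.5,21) (14.5,6) (18.5,8) (17,27.5) (15,32) (11.5,37) (3,35)
edge 0: (0.5,21)→(14.5,6)  cross = 0.5·6 − 14.5·21 = -301.5000; (r_i+r_j)·cross = 15·-301.5000 = -4522.5000
edge 1: (14.5,6)→(18.5,8)  cross = 14.5·8 − 18.5·6 = 5.0000; (r_i+r_j)·cross = 33·5.0000 = 165.0000
edge 2: (18.5,8)→(17,27.5)  cross = 18.5·27.5 − 17·8 = 372.7500; (r_i+r_j)·cross = 35.5·372.7500 = 13232.6250
edge 3: (17,27.5)→(15,32)  cross = 17·32 − 15·27.5 = 131.5000; (r_i+r_j)·cross = 32·131.5000 = 4208.0000
edge 4: (15,32)→(11.5,37)  cross = 15·37 − 11.5·32 = 187.0000; (r_i+r_j)·cross = 26.5·187.0000 = 4955.5000
edge 5: (11.5,37)→(3,35)  cross = 11.5·35 − 3·37 = 291.5000; (r_i+r_j)·cross = 14.5·291.5000 = 4226.7500
edge 6: (3,35)→(0.5,21)  cross = 3·21 − 0.5·35 = 45.5000; (r_i+r_j)·cross = 3.5·45.5000 = 159.2500
Σcross = 731.7500 → A = |Σcross|/2 = 365.8750 mm²
Σ(r_i+r_j)·cross = 22424.6250 → first moment M = |Σ|/6 = 3737.4375
R_c = M/A = 3737.4375/365.8750 = 10.2151 mm
θ = 156° = 2.722714 rad
V = θ·R_c·A = 2.722714·10.2151·365.8750 = 10175.972 mm³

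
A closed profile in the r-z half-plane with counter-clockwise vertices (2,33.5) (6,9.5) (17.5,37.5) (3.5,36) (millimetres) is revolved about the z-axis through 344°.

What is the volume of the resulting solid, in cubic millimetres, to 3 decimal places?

Volume = 10654.229 mm³

Profile (r,z), 4 vertices: (2,33.5) (6,9.5) (17.5,37.5) (3.5,36)
edge 0: (2,33.5)→(6,9.5)  cross = 2·9.5 − 6·33.5 = -182.0000; (r_i+r_j)·cross = 8·-182.0000 = -1456.0000
edge 1: (6,9.5)→(17.5,37.5)  cross = 6·37.5 − 17.5·9.5 = 58.7500; (r_i+r_j)·cross = 23.5·58.7500 = 1380.6250
edge 2: (17.5,37.5)→(3.5,36)  cross = 17.5·36 − 3.5·37.5 = 498.7500; (r_i+r_j)·cross = 21·498.7500 = 10473.7500
edge 3: (3.5,36)→(2,33.5)  cross = 3.5·33.5 − 2·36 = 45.2500; (r_i+r_j)·cross = 5.5·45.2500 = 248.8750
Σcross = 420.7500 → A = |Σcross|/2 = 210.3750 mm²
Σ(r_i+r_j)·cross = 10647.2500 → first moment M = |Σ|/6 = 1774.5417
R_c = M/A = 1774.5417/210.3750 = 8.4351 mm
θ = 344° = 6.003933 rad
V = θ·R_c·A = 6.003933·8.4351·210.3750 = 10654.229 mm³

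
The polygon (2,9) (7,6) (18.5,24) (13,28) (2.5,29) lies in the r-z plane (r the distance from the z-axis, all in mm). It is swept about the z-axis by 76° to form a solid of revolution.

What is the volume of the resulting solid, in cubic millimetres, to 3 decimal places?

Profile (r,z), 5 vertices: (2,9) (7,6) (18.5,24) (13,28) (2.5,29)
edge 0: (2,9)→(7,6)  cross = 2·6 − 7·9 = -51.0000; (r_i+r_j)·cross = 9·-51.0000 = -459.0000
edge 1: (7,6)→(18.5,24)  cross = 7·24 − 18.5·6 = 57.0000; (r_i+r_j)·cross = 25.5·57.0000 = 1453.5000
edge 2: (18.5,24)→(13,28)  cross = 18.5·28 − 13·24 = 206.0000; (r_i+r_j)·cross = 31.5·206.0000 = 6489.0000
edge 3: (13,28)→(2.5,29)  cross = 13·29 − 2.5·28 = 307.0000; (r_i+r_j)·cross = 15.5·307.0000 = 4758.5000
edge 4: (2.5,29)→(2,9)  cross = 2.5·9 − 2·29 = -35.5000; (r_i+r_j)·cross = 4.5·-35.5000 = -159.7500
Σcross = 483.5000 → A = |Σcross|/2 = 241.7500 mm²
Σ(r_i+r_j)·cross = 12082.2500 → first moment M = |Σ|/6 = 2013.7083
R_c = M/A = 2013.7083/241.7500 = 8.3297 mm
θ = 76° = 1.326450 rad
V = θ·R_c·A = 1.326450·8.3297·241.7500 = 2671.084 mm³

Volume = 2671.084 mm³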